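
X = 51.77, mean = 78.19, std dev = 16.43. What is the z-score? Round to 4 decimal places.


z = (X - mu) / sigma
X - mu = 51.77 - 78.19 = -26.42
z = -26.42 / 16.43 = -2642/1643 ≈ -1.608034

-1.6080


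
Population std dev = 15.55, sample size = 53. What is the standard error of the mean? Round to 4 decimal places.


SE = sigma / sqrt(n)
sqrt(53) ≈ 7.280110
SE = 15.55 / 7.280110 ≈ 2.135957

2.1360


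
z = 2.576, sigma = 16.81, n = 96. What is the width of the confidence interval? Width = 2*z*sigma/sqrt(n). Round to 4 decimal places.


width = 2*z*sigma/sqrt(n)
2*z*sigma = 2 * 2.576 * 16.81 = 86.60512
sqrt(96) ≈ 9.797959
width = 86.60512 / 9.797959 ≈ 8.839098

8.8391


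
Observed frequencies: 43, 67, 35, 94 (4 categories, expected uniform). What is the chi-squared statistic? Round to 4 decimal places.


chi2 = sum((O-E)^2/E), E = total/4
total = 239, E = 239/4 = 59.75
(43 - 59.75)^2 / 59.75 = 280.5625 / 59.75 = 4489/956 ≈ 4.695607
(67 - 59.75)^2 / 59.75 = 52.5625 / 59.75 = 841/956 ≈ 0.879707
(35 - 59.75)^2 / 59.75 = 612.5625 / 59.75 = 9801/956 ≈ 10.252092
(94 - 59.75)^2 / 59.75 = 1173.0625 / 59.75 = 18769/956 ≈ 19.632845
chi2 = 8475/239 ≈ 35.460251

35.4603


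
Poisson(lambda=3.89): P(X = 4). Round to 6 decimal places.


P = e^(-lam) * lam^k / k!
e^(-3.89) ≈ 0.02044535
lam^k = 3.89^4 ≈ 228.980450
k! = 4! = 24
P = 0.02044535 * 228.980450 / 24 ≈ 0.195066

0.195066


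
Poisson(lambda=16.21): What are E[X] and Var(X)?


E[X] = Var(X) = lambda = 16.21

16.21, 16.21


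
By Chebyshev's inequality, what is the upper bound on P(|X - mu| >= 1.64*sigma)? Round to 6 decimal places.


P <= 1/k^2
k^2 = 1.64^2 = 2.6896
1/k^2 = 1 / 2.6896 = 625/1681 ≈ 0.37180250

0.371802


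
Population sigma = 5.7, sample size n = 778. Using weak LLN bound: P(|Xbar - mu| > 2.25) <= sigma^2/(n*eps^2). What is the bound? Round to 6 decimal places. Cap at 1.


bound = min(1, sigma^2/(n*eps^2))
sigma^2 = 5.7^2 = 32.49
n*eps^2 = 778 * 2.25^2 = 778 * 5.0625 = 3938.625
sigma^2/(n*eps^2) = 32.49 / 3938.625 ≈ 0.00824907

0.008249


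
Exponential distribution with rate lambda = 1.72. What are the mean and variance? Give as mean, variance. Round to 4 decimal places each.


mean = 1/lam, var = 1/lam^2
mean = 1 / 1.72 = 25/43 ≈ 0.581395
lam^2 = 1.72^2 = 2.9584
var = 1 / 2.9584 = 625/1849 ≈ 0.338021

0.5814, 0.3380


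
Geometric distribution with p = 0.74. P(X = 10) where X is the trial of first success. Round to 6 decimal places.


P = (1-p)^(k-1) * p
(1-p)^(k-1) = 0.26^9 ≈ 0.000005429504
P = 0.000005429504 * 0.74 ≈ 0.000004017833

0.000004


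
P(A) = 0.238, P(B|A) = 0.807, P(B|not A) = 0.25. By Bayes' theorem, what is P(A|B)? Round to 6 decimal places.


P(A|B) = P(B|A)*P(A) / P(B), P(B) = P(B|A)*P(A) + P(B|not A)*P(not A)
P(B|A)*P(A) = 0.807 * 0.238 = 0.192066
P(B|not A)*P(not A) = 0.25 * 0.762 = 0.1905
P(B) = 0.192066 + 0.1905 = 0.382566
P(A|B) = 0.192066 / 0.382566 ≈ 0.50204671

0.502047


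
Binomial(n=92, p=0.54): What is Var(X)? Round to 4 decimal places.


Var = n*p*(1-p) = 92 * 0.54 * 0.46 = 22.8528

22.8528


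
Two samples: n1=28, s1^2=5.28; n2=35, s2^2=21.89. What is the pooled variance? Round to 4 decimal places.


sp^2 = ((n1-1)*s1^2 + (n2-1)*s2^2)/(n1+n2-2)
(n1-1)*s1^2 = 27 * 5.28 = 142.56
(n2-1)*s2^2 = 34 * 21.89 = 744.26
numerator = 142.56 + 744.26 = 886.82
n1+n2-2 = 61
sp^2 = 886.82 / 61 = 44341/3050 ≈ 14.538033

14.5380


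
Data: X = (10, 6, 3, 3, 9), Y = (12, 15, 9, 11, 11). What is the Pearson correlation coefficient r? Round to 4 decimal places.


r = sum((xi-xbar)(yi-ybar)) / sqrt(sum((xi-xbar)^2) * sum((yi-ybar)^2))
n = 5, xbar = 31/5 = 6.2, ybar = 58/5 = 11.6
Sxy = sum((xi-xbar)(yi-ybar)) = 9.4
Sxx = sum((xi-xbar)^2) = 42.8
Syy = sum((yi-ybar)^2) = 19.2
sqrt(Sxx*Syy) ≈ 28.666357
r = Sxy / sqrt(Sxx*Syy) = 9.4 / 28.666357 ≈ 0.327911

0.3279


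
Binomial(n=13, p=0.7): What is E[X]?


E[X] = n*p = 13 * 0.7 = 9.1

9.1


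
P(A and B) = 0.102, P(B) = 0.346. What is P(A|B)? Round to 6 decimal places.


P(A|B) = P(A and B) / P(B) = 0.102 / 0.346 = 51/173 ≈ 0.29479769

0.294798


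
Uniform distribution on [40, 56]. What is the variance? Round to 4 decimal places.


Var = (b-a)^2 / 12
(b-a)^2 = (56 - 40)^2 = 256
Var = 256/12 ≈ 21.333333

21.3333


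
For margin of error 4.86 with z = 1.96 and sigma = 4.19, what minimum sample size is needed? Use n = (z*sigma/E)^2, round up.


z*sigma/E = 1.96 * 4.19 / 4.86 ≈ 1.689794
(z*sigma/E)^2 ≈ 2.855405
round up: n = 3

3


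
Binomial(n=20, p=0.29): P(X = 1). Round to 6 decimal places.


P = C(n,k) * p^k * (1-p)^(n-k)
C(20,1) = 20
p^k = 0.29^1 = 0.29
(1-p)^(n-k) = 0.71^19 ≈ 0.001492480
P = 20 * 0.29 * 0.001492480 ≈ 0.008656

0.008656


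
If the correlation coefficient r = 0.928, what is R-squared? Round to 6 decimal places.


R^2 = r^2 = (0.928)^2 = 0.861184

0.861184


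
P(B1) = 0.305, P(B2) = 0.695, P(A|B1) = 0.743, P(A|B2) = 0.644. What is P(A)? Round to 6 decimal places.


P(A) = P(A|B1)*P(B1) + P(A|B2)*P(B2)
P(A|B1)*P(B1) = 0.743 * 0.305 = 0.226615
P(A|B2)*P(B2) = 0.644 * 0.695 = 0.44758
P(A) = 0.226615 + 0.44758 = 0.674195

0.674195


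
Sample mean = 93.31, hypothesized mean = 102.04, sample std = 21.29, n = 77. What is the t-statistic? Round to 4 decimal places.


t = (xbar - mu0) / (s/sqrt(n))
xbar - mu0 = 93.31 - 102.04 = -8.73
sqrt(77) ≈ 8.77496439
s/sqrt(n) = 21.29 / 8.77496439 ≈ 2.42622067
t = -8.73 / 2.42622067 ≈ -3.598189

-3.5982


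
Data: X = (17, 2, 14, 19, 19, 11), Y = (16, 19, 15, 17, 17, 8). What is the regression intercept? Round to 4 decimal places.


a = ybar - b*xbar, where b = sum((xi-xbar)(yi-ybar)) / sum((xi-xbar)^2)
n = 6, xbar = 82/6 = 41/3 ≈ 13.666667, ybar = 92/6 = 46/3 ≈ 15.333333
Sxy = sum((xi-xbar)(yi-ybar)) = -10/3 ≈ -3.333333
Sxx = sum((xi-xbar)^2) = 634/3 ≈ 211.333333
b = Sxy / Sxx = -5/317 ≈ -0.015773
a = 15.333333 - (-0.015773) * 13.666667 = 4929/317 ≈ 15.548896

15.5489


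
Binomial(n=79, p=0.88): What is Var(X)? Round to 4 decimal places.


Var = n*p*(1-p) = 79 * 0.88 * 0.12 = 8.3424

8.3424


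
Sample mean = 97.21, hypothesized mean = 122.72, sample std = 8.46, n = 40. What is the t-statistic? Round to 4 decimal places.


t = (xbar - mu0) / (s/sqrt(n))
xbar - mu0 = 97.21 - 122.72 = -25.51
sqrt(40) ≈ 6.32455532
s/sqrt(n) = 8.46 / 6.32455532 ≈ 1.33764345
t = -25.51 / 1.33764345 ≈ -19.070852

-19.0709


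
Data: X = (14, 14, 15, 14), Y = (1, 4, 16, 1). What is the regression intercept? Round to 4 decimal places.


a = ybar - b*xbar, where b = sum((xi-xbar)(yi-ybar)) / sum((xi-xbar)^2)
n = 4, xbar = 57/4 = 14.25, ybar = 22/4 = 5.5
Sxy = sum((xi-xbar)(yi-ybar)) = 10.5
Sxx = sum((xi-xbar)^2) = 0.75
b = Sxy / Sxx = 14
a = 5.5 - 14 * 14.25 = -194

-194.0000


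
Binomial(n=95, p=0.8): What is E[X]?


E[X] = n*p = 95 * 0.8 = 76

76


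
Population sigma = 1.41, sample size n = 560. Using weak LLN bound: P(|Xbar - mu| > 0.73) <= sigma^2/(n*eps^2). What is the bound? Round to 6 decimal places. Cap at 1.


bound = min(1, sigma^2/(n*eps^2))
sigma^2 = 1.41^2 = 1.9881
n*eps^2 = 560 * 0.73^2 = 560 * 0.5329 = 298.424
sigma^2/(n*eps^2) = 1.9881 / 298.424 ≈ 0.00666200

0.006662


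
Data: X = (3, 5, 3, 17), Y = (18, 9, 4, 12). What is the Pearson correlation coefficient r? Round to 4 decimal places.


r = sum((xi-xbar)(yi-ybar)) / sqrt(sum((xi-xbar)^2) * sum((yi-ybar)^2))
n = 4, xbar = 28/4 = 7, ybar = 43/4 = 10.75
Sxy = sum((xi-xbar)(yi-ybar)) = 14
Sxx = sum((xi-xbar)^2) = 136
Syy = sum((yi-ybar)^2) = 102.75
sqrt(Sxx*Syy) ≈ 118.211675
r = Sxy / sqrt(Sxx*Syy) = 14 / 118.211675 ≈ 0.118432

0.1184


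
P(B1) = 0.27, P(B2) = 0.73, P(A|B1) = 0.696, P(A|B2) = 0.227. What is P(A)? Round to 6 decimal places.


P(A) = P(A|B1)*P(B1) + P(A|B2)*P(B2)
P(A|B1)*P(B1) = 0.696 * 0.27 = 0.18792
P(A|B2)*P(B2) = 0.227 * 0.73 = 0.16571
P(A) = 0.18792 + 0.16571 = 0.35363

0.353630


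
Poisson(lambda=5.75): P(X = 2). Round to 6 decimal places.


P = e^(-lam) * lam^k / k!
e^(-5.75) ≈ 0.003182781
lam^k = 5.75^2 = 33.0625
k! = 2! = 2
P = 0.003182781 * 33.0625 / 2 ≈ 0.052615

0.052615


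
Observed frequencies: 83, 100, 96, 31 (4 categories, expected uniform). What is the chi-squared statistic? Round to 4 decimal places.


chi2 = sum((O-E)^2/E), E = total/4
total = 310, E = 310/4 = 77.5
(83 - 77.5)^2 / 77.5 = 30.25 / 77.5 = 121/310 ≈ 0.390323
(100 - 77.5)^2 / 77.5 = 506.25 / 77.5 = 405/62 ≈ 6.532258
(96 - 77.5)^2 / 77.5 = 342.25 / 77.5 = 1369/310 ≈ 4.416129
(31 - 77.5)^2 / 77.5 = 2162.25 / 77.5 = 27.9
chi2 = 6082/155 ≈ 39.238710

39.2387


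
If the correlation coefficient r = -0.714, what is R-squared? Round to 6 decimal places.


R^2 = r^2 = (-0.714)^2 = 0.509796

0.509796


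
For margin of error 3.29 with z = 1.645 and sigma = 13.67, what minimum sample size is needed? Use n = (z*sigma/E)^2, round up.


z*sigma/E = 1.645 * 13.67 / 3.29 = 6.835
(z*sigma/E)^2 = 46.717225
round up: n = 47

47


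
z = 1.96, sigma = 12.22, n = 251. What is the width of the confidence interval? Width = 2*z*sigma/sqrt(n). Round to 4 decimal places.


width = 2*z*sigma/sqrt(n)
2*z*sigma = 2 * 1.96 * 12.22 = 47.9024
sqrt(251) ≈ 15.842980
width = 47.9024 / 15.842980 ≈ 3.023573

3.0236


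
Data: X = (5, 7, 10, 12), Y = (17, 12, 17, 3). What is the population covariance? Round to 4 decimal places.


Cov = (1/n)*sum((xi-xbar)(yi-ybar))
n = 4, xbar = 34/4 = 8.5, ybar = 49/4 = 12.25
sum((xi-xbar)(yi-ybar)) = -41.5
Cov = -41.5 / 4 = -10.375

-10.3750


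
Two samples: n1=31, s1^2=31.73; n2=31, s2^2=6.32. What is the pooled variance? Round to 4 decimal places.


sp^2 = ((n1-1)*s1^2 + (n2-1)*s2^2)/(n1+n2-2)
(n1-1)*s1^2 = 30 * 31.73 = 951.9
(n2-1)*s2^2 = 30 * 6.32 = 189.6
numerator = 951.9 + 189.6 = 1141.5
n1+n2-2 = 60
sp^2 = 1141.5 / 60 = 19.025

19.0250


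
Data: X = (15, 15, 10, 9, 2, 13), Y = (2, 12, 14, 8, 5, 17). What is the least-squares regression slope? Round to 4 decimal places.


b = sum((xi-xbar)(yi-ybar)) / sum((xi-xbar)^2)
n = 6, xbar = 64/6 = 32/3 ≈ 10.666667, ybar = 58/6 = 29/3 ≈ 9.666667
Sxy = sum((xi-xbar)(yi-ybar)) = 103/3 ≈ 34.333333
Sxx = sum((xi-xbar)^2) = 364/3 ≈ 121.333333
b = Sxy / Sxx = 103/364 ≈ 0.282967

0.2830


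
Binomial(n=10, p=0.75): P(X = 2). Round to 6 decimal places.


P = C(n,k) * p^k * (1-p)^(n-k)
C(10,2) = 45
p^k = 0.75^2 = 0.5625
(1-p)^(n-k) = 0.25^8 ≈ 0.00001525879
P = 45 * 0.5625 * 0.00001525879 ≈ 0.000386

0.000386


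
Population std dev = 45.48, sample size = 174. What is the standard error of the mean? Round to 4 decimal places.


SE = sigma / sqrt(n)
sqrt(174) ≈ 13.190906
SE = 45.48 / 13.190906 ≈ 3.447830

3.4478


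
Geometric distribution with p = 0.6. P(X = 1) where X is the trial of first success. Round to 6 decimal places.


P = (1-p)^(k-1) * p
(1-p)^(k-1) = 0.4^0 = 1
P = 1 * 0.6 = 0.6

0.600000


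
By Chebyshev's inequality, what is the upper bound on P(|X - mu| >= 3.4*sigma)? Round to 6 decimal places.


P <= 1/k^2
k^2 = 3.4^2 = 11.56
1/k^2 = 1 / 11.56 = 25/289 ≈ 0.08650519

0.086505


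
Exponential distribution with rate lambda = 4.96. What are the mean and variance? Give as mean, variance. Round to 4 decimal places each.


mean = 1/lam, var = 1/lam^2
mean = 1 / 4.96 = 25/124 ≈ 0.201613
lam^2 = 4.96^2 = 24.6016
var = 1 / 24.6016 ≈ 0.040648

0.2016, 0.0406


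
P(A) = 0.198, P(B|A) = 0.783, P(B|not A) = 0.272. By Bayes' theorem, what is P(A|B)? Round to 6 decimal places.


P(A|B) = P(B|A)*P(A) / P(B), P(B) = P(B|A)*P(A) + P(B|not A)*P(not A)
P(B|A)*P(A) = 0.783 * 0.198 = 0.155034
P(B|not A)*P(not A) = 0.272 * 0.802 = 0.218144
P(B) = 0.155034 + 0.218144 = 0.373178
P(A|B) = 0.155034 / 0.373178 ≈ 0.41544250

0.415442


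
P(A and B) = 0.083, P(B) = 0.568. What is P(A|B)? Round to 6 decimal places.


P(A|B) = P(A and B) / P(B) = 0.083 / 0.568 = 83/568 ≈ 0.14612676

0.146127


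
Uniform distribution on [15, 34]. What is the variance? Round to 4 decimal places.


Var = (b-a)^2 / 12
(b-a)^2 = (34 - 15)^2 = 361
Var = 361/12 ≈ 30.083333

30.0833


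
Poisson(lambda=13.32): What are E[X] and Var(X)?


E[X] = Var(X) = lambda = 13.32

13.32, 13.32


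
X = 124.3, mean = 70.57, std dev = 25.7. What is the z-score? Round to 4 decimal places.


z = (X - mu) / sigma
X - mu = 124.3 - 70.57 = 53.73
z = 53.73 / 25.7 = 5373/2570 ≈ 2.090661

2.0907


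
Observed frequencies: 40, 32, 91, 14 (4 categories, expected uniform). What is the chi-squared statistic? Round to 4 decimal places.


chi2 = sum((O-E)^2/E), E = total/4
total = 177, E = 177/4 = 44.25
(40 - 44.25)^2 / 44.25 = 18.0625 / 44.25 = 289/708 ≈ 0.408192
(32 - 44.25)^2 / 44.25 = 150.0625 / 44.25 = 2401/708 ≈ 3.391243
(91 - 44.25)^2 / 44.25 = 2185.5625 / 44.25 = 34969/708 ≈ 49.391243
(14 - 44.25)^2 / 44.25 = 915.0625 / 44.25 = 14641/708 ≈ 20.679379
chi2 = 13075/177 ≈ 73.870056

73.8701


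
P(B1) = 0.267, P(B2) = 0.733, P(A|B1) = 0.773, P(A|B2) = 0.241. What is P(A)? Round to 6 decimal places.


P(A) = P(A|B1)*P(B1) + P(A|B2)*P(B2)
P(A|B1)*P(B1) = 0.773 * 0.267 = 0.206391
P(A|B2)*P(B2) = 0.241 * 0.733 = 0.176653
P(A) = 0.206391 + 0.176653 = 0.383044

0.383044


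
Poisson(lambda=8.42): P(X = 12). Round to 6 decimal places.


P = e^(-lam) * lam^k / k!
e^(-8.42) ≈ 0.0002204147
lam^k = 8.42^12 ≈ 126982858143.986588
k! = 12! = 479001600
P = 0.0002204147 * 126982858143.986588 / 479001600 ≈ 0.058432

0.058432


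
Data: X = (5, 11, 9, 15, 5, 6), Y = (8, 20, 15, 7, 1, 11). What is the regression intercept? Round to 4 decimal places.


a = ybar - b*xbar, where b = sum((xi-xbar)(yi-ybar)) / sum((xi-xbar)^2)
n = 6, xbar = 51/6 = 8.5, ybar = 62/6 = 31/3 ≈ 10.333333
Sxy = sum((xi-xbar)(yi-ybar)) = 44
Sxx = sum((xi-xbar)^2) = 79.5
b = Sxy / Sxx = 88/159 ≈ 0.553459
a = 10.333333 - 0.553459 * 8.5 = 895/159 ≈ 5.628931

5.6289


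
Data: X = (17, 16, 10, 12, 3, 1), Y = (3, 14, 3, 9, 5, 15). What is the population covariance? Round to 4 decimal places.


Cov = (1/n)*sum((xi-xbar)(yi-ybar))
n = 6, xbar = 59/6 ≈ 9.833333, ybar = 49/6 ≈ 8.166667
sum((xi-xbar)(yi-ybar)) = -233/6 ≈ -38.833333
Cov = -38.833333 / 6 = -233/36 ≈ -6.472222

-6.4722


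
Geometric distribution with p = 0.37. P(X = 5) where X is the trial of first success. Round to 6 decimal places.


P = (1-p)^(k-1) * p
(1-p)^(k-1) = 0.63^4 ≈ 0.1575296
P = 0.1575296 * 0.37 ≈ 0.05828596

0.058286


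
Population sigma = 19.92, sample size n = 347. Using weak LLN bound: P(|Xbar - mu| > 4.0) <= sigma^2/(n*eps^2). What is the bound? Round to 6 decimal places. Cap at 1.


bound = min(1, sigma^2/(n*eps^2))
sigma^2 = 19.92^2 = 396.8064
n*eps^2 = 347 * 4.0^2 = 347 * 16 = 5552
sigma^2/(n*eps^2) = 396.8064 / 5552 ≈ 0.07147089

0.071471


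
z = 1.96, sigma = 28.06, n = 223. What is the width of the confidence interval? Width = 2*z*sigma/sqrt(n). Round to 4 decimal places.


width = 2*z*sigma/sqrt(n)
2*z*sigma = 2 * 1.96 * 28.06 = 109.9952
sqrt(223) ≈ 14.933185
width = 109.9952 / 14.933185 ≈ 7.365823

7.3658


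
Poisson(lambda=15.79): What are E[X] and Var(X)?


E[X] = Var(X) = lambda = 15.79

15.79, 15.79


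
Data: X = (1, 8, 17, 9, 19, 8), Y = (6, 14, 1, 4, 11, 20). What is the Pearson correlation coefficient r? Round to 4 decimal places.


r = sum((xi-xbar)(yi-ybar)) / sqrt(sum((xi-xbar)^2) * sum((yi-ybar)^2))
n = 6, xbar = 62/6 = 31/3 ≈ 10.333333, ybar = 56/6 = 28/3 ≈ 9.333333
Sxy = sum((xi-xbar)(yi-ybar)) = -116/3 ≈ -38.666667
Sxx = sum((xi-xbar)^2) = 658/3 ≈ 219.333333
Syy = sum((yi-ybar)^2) = 742/3 ≈ 247.333333
sqrt(Sxx*Syy) ≈ 232.912955
r = Sxy / sqrt(Sxx*Syy) = -38.666667 / 232.912955 ≈ -0.166013

-0.1660


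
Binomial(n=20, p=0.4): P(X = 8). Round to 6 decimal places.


P = C(n,k) * p^k * (1-p)^(n-k)
C(20,8) = 125970
p^k = 0.4^8 = 0.00065536
(1-p)^(n-k) = 0.6^12 ≈ 0.002176782
P = 125970 * 0.00065536 * 0.002176782 ≈ 0.179706

0.179706


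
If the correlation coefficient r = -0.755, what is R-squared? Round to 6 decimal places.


R^2 = r^2 = (-0.755)^2 = 0.570025

0.570025


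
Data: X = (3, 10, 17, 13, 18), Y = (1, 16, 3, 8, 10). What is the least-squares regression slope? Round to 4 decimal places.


b = sum((xi-xbar)(yi-ybar)) / sum((xi-xbar)^2)
n = 5, xbar = 61/5 = 12.2, ybar = 38/5 = 7.6
Sxy = sum((xi-xbar)(yi-ybar)) = 34.4
Sxx = sum((xi-xbar)^2) = 146.8
b = Sxy / Sxx = 86/367 ≈ 0.234332

0.2343


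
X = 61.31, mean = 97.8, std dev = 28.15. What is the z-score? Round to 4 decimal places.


z = (X - mu) / sigma
X - mu = 61.31 - 97.8 = -36.49
z = -36.49 / 28.15 = -3649/2815 ≈ -1.296270

-1.2963


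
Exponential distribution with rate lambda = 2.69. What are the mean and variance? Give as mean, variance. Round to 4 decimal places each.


mean = 1/lam, var = 1/lam^2
mean = 1 / 2.69 = 100/269 ≈ 0.371747
lam^2 = 2.69^2 = 7.2361
var = 1 / 7.2361 ≈ 0.138196

0.3717, 0.1382


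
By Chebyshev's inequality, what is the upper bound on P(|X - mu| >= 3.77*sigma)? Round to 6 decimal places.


P <= 1/k^2
k^2 = 3.77^2 = 14.2129
1/k^2 = 1 / 14.2129 ≈ 0.07035862

0.070359


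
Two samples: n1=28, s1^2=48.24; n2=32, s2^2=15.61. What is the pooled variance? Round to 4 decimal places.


sp^2 = ((n1-1)*s1^2 + (n2-1)*s2^2)/(n1+n2-2)
(n1-1)*s1^2 = 27 * 48.24 = 1302.48
(n2-1)*s2^2 = 31 * 15.61 = 483.91
numerator = 1302.48 + 483.91 = 1786.39
n1+n2-2 = 58
sp^2 = 1786.39 / 58 = 178639/5800 ≈ 30.799828

30.7998


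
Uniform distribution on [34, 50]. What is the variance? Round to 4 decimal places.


Var = (b-a)^2 / 12
(b-a)^2 = (50 - 34)^2 = 256
Var = 256/12 ≈ 21.333333

21.3333


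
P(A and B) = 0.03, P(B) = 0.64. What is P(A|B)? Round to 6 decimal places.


P(A|B) = P(A and B) / P(B) = 0.03 / 0.64 = 0.046875

0.046875


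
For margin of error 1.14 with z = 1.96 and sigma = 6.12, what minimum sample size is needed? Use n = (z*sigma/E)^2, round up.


z*sigma/E = 1.96 * 6.12 / 1.14 = 4998/475 ≈ 10.522105
(z*sigma/E)^2 ≈ 110.714699
round up: n = 111

111


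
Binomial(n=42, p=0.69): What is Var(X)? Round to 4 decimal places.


Var = n*p*(1-p) = 42 * 0.69 * 0.31 = 8.9838

8.9838


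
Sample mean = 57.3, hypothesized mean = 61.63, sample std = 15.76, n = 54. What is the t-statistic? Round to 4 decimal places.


t = (xbar - mu0) / (s/sqrt(n))
xbar - mu0 = 57.3 - 61.63 = -4.33
sqrt(54) ≈ 7.34846923
s/sqrt(n) = 15.76 / 7.34846923 ≈ 2.14466435
t = -4.33 / 2.14466435 ≈ -2.018964

-2.0190


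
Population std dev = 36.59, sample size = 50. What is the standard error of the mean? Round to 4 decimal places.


SE = sigma / sqrt(n)
sqrt(50) ≈ 7.071068
SE = 36.59 / 7.071068 ≈ 5.174607

5.1746


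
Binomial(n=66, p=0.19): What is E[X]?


E[X] = n*p = 66 * 0.19 = 12.54

12.54


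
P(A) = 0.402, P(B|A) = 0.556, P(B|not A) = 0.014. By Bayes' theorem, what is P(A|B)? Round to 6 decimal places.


P(A|B) = P(B|A)*P(A) / P(B), P(B) = P(B|A)*P(A) + P(B|not A)*P(not A)
P(B|A)*P(A) = 0.556 * 0.402 = 0.223512
P(B|not A)*P(not A) = 0.014 * 0.598 = 0.008372
P(B) = 0.223512 + 0.008372 = 0.231884
P(A|B) = 0.223512 / 0.231884 ≈ 0.96389574

0.963896


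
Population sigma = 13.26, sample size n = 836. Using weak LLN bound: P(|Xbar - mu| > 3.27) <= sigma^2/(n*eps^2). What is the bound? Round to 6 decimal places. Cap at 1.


bound = min(1, sigma^2/(n*eps^2))
sigma^2 = 13.26^2 = 175.8276
n*eps^2 = 836 * 3.27^2 = 836 * 10.6929 = 8939.2644
sigma^2/(n*eps^2) = 175.8276 / 8939.2644 ≈ 0.01966914

0.019669


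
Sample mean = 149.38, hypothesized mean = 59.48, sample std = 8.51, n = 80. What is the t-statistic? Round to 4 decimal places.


t = (xbar - mu0) / (s/sqrt(n))
xbar - mu0 = 149.38 - 59.48 = 89.9
sqrt(80) ≈ 8.94427191
s/sqrt(n) = 8.51 / 8.94427191 ≈ 0.95144692
t = 89.9 / 0.95144692 ≈ 94.487667

94.4877


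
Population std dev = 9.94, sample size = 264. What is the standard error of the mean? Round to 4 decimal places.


SE = sigma / sqrt(n)
sqrt(264) ≈ 16.248077
SE = 9.94 / 16.248077 ≈ 0.611765

0.6118


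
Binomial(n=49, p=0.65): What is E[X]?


E[X] = n*p = 49 * 0.65 = 31.85

31.85


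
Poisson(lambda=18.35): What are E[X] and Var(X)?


E[X] = Var(X) = lambda = 18.35

18.35, 18.35


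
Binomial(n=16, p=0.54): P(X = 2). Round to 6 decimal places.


P = C(n,k) * p^k * (1-p)^(n-k)
C(16,2) = 120
p^k = 0.54^2 = 0.2916
(1-p)^(n-k) = 0.46^14 ≈ 0.00001899370
P = 120 * 0.2916 * 0.00001899370 ≈ 0.000665

0.000665


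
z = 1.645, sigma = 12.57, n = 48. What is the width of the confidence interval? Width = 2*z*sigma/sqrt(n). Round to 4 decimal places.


width = 2*z*sigma/sqrt(n)
2*z*sigma = 2 * 1.645 * 12.57 = 41.3553
sqrt(48) ≈ 6.928203
width = 41.3553 / 6.928203 ≈ 5.969123

5.9691


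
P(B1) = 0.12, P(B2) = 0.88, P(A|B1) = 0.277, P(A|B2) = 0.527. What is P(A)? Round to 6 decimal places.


P(A) = P(A|B1)*P(B1) + P(A|B2)*P(B2)
P(A|B1)*P(B1) = 0.277 * 0.12 = 0.03324
P(A|B2)*P(B2) = 0.527 * 0.88 = 0.46376
P(A) = 0.03324 + 0.46376 = 0.497

0.497000


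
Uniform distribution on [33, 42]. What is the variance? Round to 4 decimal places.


Var = (b-a)^2 / 12
(b-a)^2 = (42 - 33)^2 = 81
Var = 81/12 = 6.75

6.7500


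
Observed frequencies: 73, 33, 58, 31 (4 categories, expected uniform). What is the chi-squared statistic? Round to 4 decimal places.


chi2 = sum((O-E)^2/E), E = total/4
total = 195, E = 195/4 = 48.75
(73 - 48.75)^2 / 48.75 = 588.0625 / 48.75 = 9409/780 ≈ 12.062821
(33 - 48.75)^2 / 48.75 = 248.0625 / 48.75 = 1323/260 ≈ 5.088462
(58 - 48.75)^2 / 48.75 = 85.5625 / 48.75 = 1369/780 ≈ 1.755128
(31 - 48.75)^2 / 48.75 = 315.0625 / 48.75 = 5041/780 ≈ 6.462821
chi2 = 1649/65 ≈ 25.369231

25.3692


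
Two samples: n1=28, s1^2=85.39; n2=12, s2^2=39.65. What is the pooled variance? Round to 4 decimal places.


sp^2 = ((n1-1)*s1^2 + (n2-1)*s2^2)/(n1+n2-2)
(n1-1)*s1^2 = 27 * 85.39 = 2305.53
(n2-1)*s2^2 = 11 * 39.65 = 436.15
numerator = 2305.53 + 436.15 = 2741.68
n1+n2-2 = 38
sp^2 = 2741.68 / 38 = 34271/475 ≈ 72.149474

72.1495


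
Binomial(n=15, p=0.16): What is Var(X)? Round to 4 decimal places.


Var = n*p*(1-p) = 15 * 0.16 * 0.84 = 2.016

2.0160


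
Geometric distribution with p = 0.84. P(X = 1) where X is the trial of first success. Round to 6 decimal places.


P = (1-p)^(k-1) * p
(1-p)^(k-1) = 0.16^0 = 1
P = 1 * 0.84 = 0.84

0.840000


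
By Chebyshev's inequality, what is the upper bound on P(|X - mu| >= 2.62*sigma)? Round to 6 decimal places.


P <= 1/k^2
k^2 = 2.62^2 = 6.8644
1/k^2 = 1 / 6.8644 ≈ 0.14567916

0.145679


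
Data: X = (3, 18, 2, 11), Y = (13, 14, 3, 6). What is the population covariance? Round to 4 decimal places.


Cov = (1/n)*sum((xi-xbar)(yi-ybar))
n = 4, xbar = 34/4 = 8.5, ybar = 36/4 = 9
sum((xi-xbar)(yi-ybar)) = 57
Cov = 57 / 4 = 14.25

14.2500


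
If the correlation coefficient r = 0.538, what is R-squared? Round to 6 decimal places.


R^2 = r^2 = (0.538)^2 = 0.289444

0.289444


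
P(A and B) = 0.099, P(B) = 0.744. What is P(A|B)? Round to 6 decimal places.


P(A|B) = P(A and B) / P(B) = 0.099 / 0.744 = 33/248 ≈ 0.13306452

0.133065


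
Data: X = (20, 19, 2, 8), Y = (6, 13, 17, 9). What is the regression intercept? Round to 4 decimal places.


a = ybar - b*xbar, where b = sum((xi-xbar)(yi-ybar)) / sum((xi-xbar)^2)
n = 4, xbar = 49/4 = 12.25, ybar = 45/4 = 11.25
Sxy = sum((xi-xbar)(yi-ybar)) = -78.25
Sxx = sum((xi-xbar)^2) = 228.75
b = Sxy / Sxx = -313/915 ≈ -0.342077
a = 11.25 - (-0.342077) * 12.25 = 14128/915 ≈ 15.440437

15.4404


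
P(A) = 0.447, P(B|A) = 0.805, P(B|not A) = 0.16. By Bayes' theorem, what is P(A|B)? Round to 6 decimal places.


P(A|B) = P(B|A)*P(A) / P(B), P(B) = P(B|A)*P(A) + P(B|not A)*P(not A)
P(B|A)*P(A) = 0.805 * 0.447 = 0.359835
P(B|not A)*P(not A) = 0.16 * 0.553 = 0.08848
P(B) = 0.359835 + 0.08848 = 0.448315
P(A|B) = 0.359835 / 0.448315 ≈ 0.80263877

0.802639


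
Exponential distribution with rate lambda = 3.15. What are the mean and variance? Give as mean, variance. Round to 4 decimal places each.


mean = 1/lam, var = 1/lam^2
mean = 1 / 3.15 = 20/63 ≈ 0.317460
lam^2 = 3.15^2 = 9.9225
var = 1 / 9.9225 = 400/3969 ≈ 0.100781

0.3175, 0.1008


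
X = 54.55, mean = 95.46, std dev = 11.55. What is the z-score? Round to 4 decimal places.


z = (X - mu) / sigma
X - mu = 54.55 - 95.46 = -40.91
z = -40.91 / 11.55 = -4091/1155 ≈ -3.541991

-3.5420


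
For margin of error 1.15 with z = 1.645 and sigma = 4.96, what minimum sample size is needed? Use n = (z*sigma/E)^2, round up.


z*sigma/E = 1.645 * 4.96 / 1.15 = 20398/2875 ≈ 7.094957
(z*sigma/E)^2 ≈ 50.338408
round up: n = 51

51


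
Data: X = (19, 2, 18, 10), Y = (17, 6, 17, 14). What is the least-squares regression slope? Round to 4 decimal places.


b = sum((xi-xbar)(yi-ybar)) / sum((xi-xbar)^2)
n = 4, xbar = 49/4 = 12.25, ybar = 54/4 = 13.5
Sxy = sum((xi-xbar)(yi-ybar)) = 119.5
Sxx = sum((xi-xbar)^2) = 188.75
b = Sxy / Sxx = 478/755 ≈ 0.633113

0.6331


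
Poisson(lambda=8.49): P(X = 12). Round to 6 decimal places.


P = e^(-lam) * lam^k / k!
e^(-8.49) ≈ 0.0002055133
lam^k = 8.49^12 ≈ 140246581101.484314
k! = 12! = 479001600
P = 0.0002055133 * 140246581101.484314 / 479001600 ≈ 0.060172

0.060172


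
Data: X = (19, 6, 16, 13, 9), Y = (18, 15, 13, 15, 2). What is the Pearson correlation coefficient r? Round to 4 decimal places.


r = sum((xi-xbar)(yi-ybar)) / sqrt(sum((xi-xbar)^2) * sum((yi-ybar)^2))
n = 5, xbar = 63/5 = 12.6, ybar = 63/5 = 12.6
Sxy = sum((xi-xbar)(yi-ybar)) = 59.2
Sxx = sum((xi-xbar)^2) = 109.2
Syy = sum((yi-ybar)^2) = 153.2
sqrt(Sxx*Syy) ≈ 129.342336
r = Sxy / sqrt(Sxx*Syy) = 59.2 / 129.342336 ≈ 0.457700

0.4577


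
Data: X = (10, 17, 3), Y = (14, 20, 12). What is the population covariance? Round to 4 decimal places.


Cov = (1/n)*sum((xi-xbar)(yi-ybar))
n = 3, xbar = 30/3 = 10, ybar = 46/3 ≈ 15.333333
sum((xi-xbar)(yi-ybar)) = 56
Cov = 56 / 3 = 56/3 ≈ 18.666667

18.6667


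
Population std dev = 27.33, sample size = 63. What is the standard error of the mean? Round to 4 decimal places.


SE = sigma / sqrt(n)
sqrt(63) ≈ 7.937254
SE = 27.33 / 7.937254 ≈ 3.443256

3.4433


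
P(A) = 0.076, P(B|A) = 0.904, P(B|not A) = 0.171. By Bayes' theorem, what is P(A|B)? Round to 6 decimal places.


P(A|B) = P(B|A)*P(A) / P(B), P(B) = P(B|A)*P(A) + P(B|not A)*P(not A)
P(B|A)*P(A) = 0.904 * 0.076 = 0.068704
P(B|not A)*P(not A) = 0.171 * 0.924 = 0.158004
P(B) = 0.068704 + 0.158004 = 0.226708
P(A|B) = 0.068704 / 0.226708 = 904/2983 ≈ 0.30305062

0.303051


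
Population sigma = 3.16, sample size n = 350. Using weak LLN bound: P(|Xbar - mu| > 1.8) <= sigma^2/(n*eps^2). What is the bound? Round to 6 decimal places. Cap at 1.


bound = min(1, sigma^2/(n*eps^2))
sigma^2 = 3.16^2 = 9.9856
n*eps^2 = 350 * 1.8^2 = 350 * 3.24 = 1134
sigma^2/(n*eps^2) = 9.9856 / 1134 ≈ 0.00880564

0.008806


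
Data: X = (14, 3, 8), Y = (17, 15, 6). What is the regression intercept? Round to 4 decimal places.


a = ybar - b*xbar, where b = sum((xi-xbar)(yi-ybar)) / sum((xi-xbar)^2)
n = 3, xbar = 25/3 ≈ 8.333333, ybar = 38/3 ≈ 12.666667
Sxy = sum((xi-xbar)(yi-ybar)) = 43/3 ≈ 14.333333
Sxx = sum((xi-xbar)^2) = 182/3 ≈ 60.666667
b = Sxy / Sxx = 43/182 ≈ 0.236264
a = 12.666667 - 0.236264 * 8.333333 = 1947/182 ≈ 10.697802

10.6978


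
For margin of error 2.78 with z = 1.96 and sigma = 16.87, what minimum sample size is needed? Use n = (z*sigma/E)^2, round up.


z*sigma/E = 1.96 * 16.87 / 2.78 = 82663/6950 ≈ 11.893957
(z*sigma/E)^2 ≈ 141.466209
round up: n = 142

142


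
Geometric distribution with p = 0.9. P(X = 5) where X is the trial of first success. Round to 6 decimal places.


P = (1-p)^(k-1) * p
(1-p)^(k-1) = 0.1^4 = 0.0001
P = 0.0001 * 0.9 = 0.00009

0.000090


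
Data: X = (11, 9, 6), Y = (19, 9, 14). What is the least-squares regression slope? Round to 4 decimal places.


b = sum((xi-xbar)(yi-ybar)) / sum((xi-xbar)^2)
n = 3, xbar = 26/3 ≈ 8.666667, ybar = 42/3 = 14
Sxy = sum((xi-xbar)(yi-ybar)) = 10
Sxx = sum((xi-xbar)^2) = 38/3 ≈ 12.666667
b = Sxy / Sxx = 15/19 ≈ 0.789474

0.7895


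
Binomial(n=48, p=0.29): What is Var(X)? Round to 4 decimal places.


Var = n*p*(1-p) = 48 * 0.29 * 0.71 = 9.8832

9.8832


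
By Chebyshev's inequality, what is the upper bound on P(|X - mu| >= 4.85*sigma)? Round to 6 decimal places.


P <= 1/k^2
k^2 = 4.85^2 = 23.5225
1/k^2 = 1 / 23.5225 = 400/9409 ≈ 0.04251249

0.042512


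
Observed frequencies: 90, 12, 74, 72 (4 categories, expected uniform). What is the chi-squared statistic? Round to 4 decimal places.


chi2 = sum((O-E)^2/E), E = total/4
total = 248, E = 248/4 = 62
(90 - 62)^2 / 62 = 784 / 62 = 392/31 ≈ 12.645161
(12 - 62)^2 / 62 = 2500 / 62 = 1250/31 ≈ 40.322581
(74 - 62)^2 / 62 = 144 / 62 = 72/31 ≈ 2.322581
(72 - 62)^2 / 62 = 100 / 62 = 50/31 ≈ 1.612903
chi2 = 1764/31 ≈ 56.903226

56.9032


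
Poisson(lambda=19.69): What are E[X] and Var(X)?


E[X] = Var(X) = lambda = 19.69

19.69, 19.69


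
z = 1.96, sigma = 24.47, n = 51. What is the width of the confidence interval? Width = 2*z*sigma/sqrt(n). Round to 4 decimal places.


width = 2*z*sigma/sqrt(n)
2*z*sigma = 2 * 1.96 * 24.47 = 95.9224
sqrt(51) ≈ 7.141428
width = 95.9224 / 7.141428 ≈ 13.431823

13.4318


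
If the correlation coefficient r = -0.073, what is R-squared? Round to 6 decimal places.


R^2 = r^2 = (-0.073)^2 = 0.005329

0.005329


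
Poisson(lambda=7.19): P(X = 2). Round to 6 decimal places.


P = e^(-lam) * lam^k / k!
e^(-7.19) ≈ 0.0007540891
lam^k = 7.19^2 = 51.6961
k! = 2! = 2
P = 0.0007540891 * 51.6961 / 2 ≈ 0.019492

0.019492


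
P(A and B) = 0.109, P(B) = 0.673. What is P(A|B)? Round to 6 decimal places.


P(A|B) = P(A and B) / P(B) = 0.109 / 0.673 = 109/673 ≈ 0.16196137

0.161961


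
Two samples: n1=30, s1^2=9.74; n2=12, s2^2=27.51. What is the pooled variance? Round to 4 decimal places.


sp^2 = ((n1-1)*s1^2 + (n2-1)*s2^2)/(n1+n2-2)
(n1-1)*s1^2 = 29 * 9.74 = 282.46
(n2-1)*s2^2 = 11 * 27.51 = 302.61
numerator = 282.46 + 302.61 = 585.07
n1+n2-2 = 40
sp^2 = 585.07 / 40 = 14.62675

14.6268


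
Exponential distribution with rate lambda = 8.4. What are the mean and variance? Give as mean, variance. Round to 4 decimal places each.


mean = 1/lam, var = 1/lam^2
mean = 1 / 8.4 = 5/42 ≈ 0.119048
lam^2 = 8.4^2 = 70.56
var = 1 / 70.56 = 25/1764 ≈ 0.014172

0.1190, 0.0142


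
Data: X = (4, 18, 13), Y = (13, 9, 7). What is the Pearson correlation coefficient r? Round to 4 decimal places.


r = sum((xi-xbar)(yi-ybar)) / sqrt(sum((xi-xbar)^2) * sum((yi-ybar)^2))
n = 3, xbar = 35/3 ≈ 11.666667, ybar = 29/3 ≈ 9.666667
Sxy = sum((xi-xbar)(yi-ybar)) = -100/3 ≈ -33.333333
Sxx = sum((xi-xbar)^2) = 302/3 ≈ 100.666667
Syy = sum((yi-ybar)^2) = 56/3 ≈ 18.666667
sqrt(Sxx*Syy) ≈ 43.348715
r = Sxy / sqrt(Sxx*Syy) = -33.333333 / 43.348715 ≈ -0.768958

-0.7690


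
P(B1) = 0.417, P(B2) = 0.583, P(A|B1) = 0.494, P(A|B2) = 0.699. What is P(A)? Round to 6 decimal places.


P(A) = P(A|B1)*P(B1) + P(A|B2)*P(B2)
P(A|B1)*P(B1) = 0.494 * 0.417 = 0.205998
P(A|B2)*P(B2) = 0.699 * 0.583 = 0.407517
P(A) = 0.205998 + 0.407517 = 0.613515

0.613515


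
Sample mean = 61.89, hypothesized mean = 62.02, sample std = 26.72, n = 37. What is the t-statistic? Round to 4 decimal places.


t = (xbar - mu0) / (s/sqrt(n))
xbar - mu0 = 61.89 - 62.02 = -0.13
sqrt(37) ≈ 6.08276253
s/sqrt(n) = 26.72 / 6.08276253 ≈ 4.39274094
t = -0.13 / 4.39274094 ≈ -0.029594

-0.0296


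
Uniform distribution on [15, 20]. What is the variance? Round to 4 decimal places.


Var = (b-a)^2 / 12
(b-a)^2 = (20 - 15)^2 = 25
Var = 25/12 ≈ 2.083333

2.0833


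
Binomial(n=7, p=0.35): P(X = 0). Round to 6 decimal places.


P = C(n,k) * p^k * (1-p)^(n-k)
C(7,0) = 1
p^k = 0.35^0 = 1
(1-p)^(n-k) = 0.65^7 ≈ 0.04902228
P = 1 * 1 * 0.04902228 ≈ 0.049022

0.049022


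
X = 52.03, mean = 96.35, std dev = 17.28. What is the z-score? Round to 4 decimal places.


z = (X - mu) / sigma
X - mu = 52.03 - 96.35 = -44.32
z = -44.32 / 17.28 = -277/108 ≈ -2.564815

-2.5648


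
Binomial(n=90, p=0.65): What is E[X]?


E[X] = n*p = 90 * 0.65 = 58.5

58.5


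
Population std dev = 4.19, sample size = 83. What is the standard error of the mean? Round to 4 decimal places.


SE = sigma / sqrt(n)
sqrt(83) ≈ 9.110434
SE = 4.19 / 9.110434 ≈ 0.459912

0.4599


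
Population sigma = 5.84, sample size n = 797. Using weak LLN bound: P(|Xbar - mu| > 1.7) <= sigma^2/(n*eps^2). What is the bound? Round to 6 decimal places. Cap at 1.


bound = min(1, sigma^2/(n*eps^2))
sigma^2 = 5.84^2 = 34.1056
n*eps^2 = 797 * 1.7^2 = 797 * 2.89 = 2303.33
sigma^2/(n*eps^2) = 34.1056 / 2303.33 ≈ 0.01480708

0.014807


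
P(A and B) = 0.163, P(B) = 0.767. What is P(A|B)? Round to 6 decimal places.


P(A|B) = P(A and B) / P(B) = 0.163 / 0.767 = 163/767 ≈ 0.21251630

0.212516


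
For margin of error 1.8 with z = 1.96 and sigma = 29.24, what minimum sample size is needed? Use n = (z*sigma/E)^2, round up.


z*sigma/E = 1.96 * 29.24 / 1.8 = 35819/1125 ≈ 31.839111
(z*sigma/E)^2 ≈ 1013.728996
round up: n = 1014

1014


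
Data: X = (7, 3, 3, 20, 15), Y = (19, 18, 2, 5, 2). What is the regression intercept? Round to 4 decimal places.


a = ybar - b*xbar, where b = sum((xi-xbar)(yi-ybar)) / sum((xi-xbar)^2)
n = 5, xbar = 48/5 = 9.6, ybar = 46/5 = 9.2
Sxy = sum((xi-xbar)(yi-ybar)) = -118.6
Sxx = sum((xi-xbar)^2) = 231.2
b = Sxy / Sxx = -593/1156 ≈ -0.512976
a = 9.2 - (-0.512976) * 9.6 = 4082/289 ≈ 14.124567

14.1246


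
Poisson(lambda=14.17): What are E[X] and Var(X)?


E[X] = Var(X) = lambda = 14.17

14.17, 14.17


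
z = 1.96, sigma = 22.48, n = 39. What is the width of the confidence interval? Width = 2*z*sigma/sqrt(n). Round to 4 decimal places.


width = 2*z*sigma/sqrt(n)
2*z*sigma = 2 * 1.96 * 22.48 = 88.1216
sqrt(39) ≈ 6.244998
width = 88.1216 / 6.244998 ≈ 14.110749

14.1107


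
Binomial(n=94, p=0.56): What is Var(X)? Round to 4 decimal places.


Var = n*p*(1-p) = 94 * 0.56 * 0.44 = 23.1616

23.1616


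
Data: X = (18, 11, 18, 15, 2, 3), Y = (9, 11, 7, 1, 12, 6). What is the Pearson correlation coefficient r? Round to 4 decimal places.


r = sum((xi-xbar)(yi-ybar)) / sqrt(sum((xi-xbar)^2) * sum((yi-ybar)^2))
n = 6, xbar = 67/6 ≈ 11.166667, ybar = 46/6 = 23/3 ≈ 7.666667
Sxy = sum((xi-xbar)(yi-ybar)) = -143/3 ≈ -47.666667
Sxx = sum((xi-xbar)^2) = 1553/6 ≈ 258.833333
Syy = sum((yi-ybar)^2) = 238/3 ≈ 79.333333
sqrt(Sxx*Syy) ≈ 143.297282
r = Sxy / sqrt(Sxx*Syy) = -47.666667 / 143.297282 ≈ -0.332642

-0.3326


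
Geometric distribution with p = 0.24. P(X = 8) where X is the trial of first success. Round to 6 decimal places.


P = (1-p)^(k-1) * p
(1-p)^(k-1) = 0.76^7 ≈ 0.1464519
P = 0.1464519 * 0.24 ≈ 0.03514847

0.035148


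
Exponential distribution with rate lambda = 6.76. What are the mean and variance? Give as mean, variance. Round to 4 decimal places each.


mean = 1/lam, var = 1/lam^2
mean = 1 / 6.76 = 25/169 ≈ 0.147929
lam^2 = 6.76^2 = 45.6976
var = 1 / 45.6976 ≈ 0.021883

0.1479, 0.0219


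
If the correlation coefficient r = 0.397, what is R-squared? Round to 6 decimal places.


R^2 = r^2 = (0.397)^2 = 0.157609

0.157609


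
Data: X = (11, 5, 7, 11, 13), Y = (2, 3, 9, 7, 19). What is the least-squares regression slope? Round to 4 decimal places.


b = sum((xi-xbar)(yi-ybar)) / sum((xi-xbar)^2)
n = 5, xbar = 47/5 = 9.4, ybar = 40/5 = 8
Sxy = sum((xi-xbar)(yi-ybar)) = 48
Sxx = sum((xi-xbar)^2) = 43.2
b = Sxy / Sxx = 10/9 ≈ 1.111111

1.1111


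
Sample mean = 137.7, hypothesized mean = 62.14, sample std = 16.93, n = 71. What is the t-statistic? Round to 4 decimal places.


t = (xbar - mu0) / (s/sqrt(n))
xbar - mu0 = 137.7 - 62.14 = 75.56
sqrt(71) ≈ 8.42614977
s/sqrt(n) = 16.93 / 8.42614977 ≈ 2.00922135
t = 75.56 / 2.00922135 ≈ 37.606608

37.6066


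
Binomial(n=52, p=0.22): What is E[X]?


E[X] = n*p = 52 * 0.22 = 11.44

11.44


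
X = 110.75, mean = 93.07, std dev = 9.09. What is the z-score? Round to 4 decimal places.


z = (X - mu) / sigma
X - mu = 110.75 - 93.07 = 17.68
z = 17.68 / 9.09 = 1768/909 ≈ 1.944994

1.9450


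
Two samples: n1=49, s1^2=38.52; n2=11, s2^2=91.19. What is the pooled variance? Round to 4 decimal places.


sp^2 = ((n1-1)*s1^2 + (n2-1)*s2^2)/(n1+n2-2)
(n1-1)*s1^2 = 48 * 38.52 = 1848.96
(n2-1)*s2^2 = 10 * 91.19 = 911.9
numerator = 1848.96 + 911.9 = 2760.86
n1+n2-2 = 58
sp^2 = 2760.86 / 58 = 138043/2900 ≈ 47.601034

47.6010


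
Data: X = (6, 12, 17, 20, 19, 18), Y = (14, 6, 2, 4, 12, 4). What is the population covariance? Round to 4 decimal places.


Cov = (1/n)*sum((xi-xbar)(yi-ybar))
n = 6, xbar = 92/6 = 46/3 ≈ 15.333333, ybar = 42/6 = 7
sum((xi-xbar)(yi-ybar)) = -74
Cov = -74 / 6 = -37/3 ≈ -12.333333

-12.3333


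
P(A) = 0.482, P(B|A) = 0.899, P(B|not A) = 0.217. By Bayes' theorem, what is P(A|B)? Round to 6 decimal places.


P(A|B) = P(B|A)*P(A) / P(B), P(B) = P(B|A)*P(A) + P(B|not A)*P(not A)
P(B|A)*P(A) = 0.899 * 0.482 = 0.433318
P(B|not A)*P(not A) = 0.217 * 0.518 = 0.112406
P(B) = 0.433318 + 0.112406 = 0.545724
P(A|B) = 0.433318 / 0.545724 = 6989/8802 ≈ 0.79402409

0.794024


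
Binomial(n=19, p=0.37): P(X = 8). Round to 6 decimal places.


P = C(n,k) * p^k * (1-p)^(n-k)
C(19,8) = 75582
p^k = 0.37^8 ≈ 0.0003512479
(1-p)^(n-k) = 0.63^11 ≈ 0.006205061
P = 75582 * 0.0003512479 * 0.006205061 ≈ 0.164732

0.164732


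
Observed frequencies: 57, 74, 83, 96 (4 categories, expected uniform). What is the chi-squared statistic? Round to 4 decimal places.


chi2 = sum((O-E)^2/E), E = total/4
total = 310, E = 310/4 = 77.5
(57 - 77.5)^2 / 77.5 = 420.25 / 77.5 = 1681/310 ≈ 5.422581
(74 - 77.5)^2 / 77.5 = 12.25 / 77.5 = 49/310 ≈ 0.158065
(83 - 77.5)^2 / 77.5 = 30.25 / 77.5 = 121/310 ≈ 0.390323
(96 - 77.5)^2 / 77.5 = 342.25 / 77.5 = 1369/310 ≈ 4.416129
chi2 = 322/31 ≈ 10.387097

10.3871


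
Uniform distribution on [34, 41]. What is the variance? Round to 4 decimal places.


Var = (b-a)^2 / 12
(b-a)^2 = (41 - 34)^2 = 49
Var = 49/12 ≈ 4.083333

4.0833


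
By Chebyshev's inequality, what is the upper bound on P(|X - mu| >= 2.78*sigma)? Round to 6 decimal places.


P <= 1/k^2
k^2 = 2.78^2 = 7.7284
1/k^2 = 1 / 7.7284 ≈ 0.12939289

0.129393


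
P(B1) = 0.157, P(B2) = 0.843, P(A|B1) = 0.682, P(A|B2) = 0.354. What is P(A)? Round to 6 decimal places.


P(A) = P(A|B1)*P(B1) + P(A|B2)*P(B2)
P(A|B1)*P(B1) = 0.682 * 0.157 = 0.107074
P(A|B2)*P(B2) = 0.354 * 0.843 = 0.298422
P(A) = 0.107074 + 0.298422 = 0.405496

0.405496


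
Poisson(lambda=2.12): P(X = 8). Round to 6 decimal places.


P = e^(-lam) * lam^k / k!
e^(-2.12) ≈ 0.1200316
lam^k = 2.12^8 ≈ 408.025107
k! = 8! = 40320
P = 0.1200316 * 408.025107 / 40320 ≈ 0.001215

0.001215


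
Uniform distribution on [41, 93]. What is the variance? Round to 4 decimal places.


Var = (b-a)^2 / 12
(b-a)^2 = (93 - 41)^2 = 2704
Var = 2704/12 ≈ 225.333333

225.3333


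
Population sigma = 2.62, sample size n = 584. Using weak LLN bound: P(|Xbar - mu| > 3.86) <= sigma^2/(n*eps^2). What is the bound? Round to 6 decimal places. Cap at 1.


bound = min(1, sigma^2/(n*eps^2))
sigma^2 = 2.62^2 = 6.8644
n*eps^2 = 584 * 3.86^2 = 584 * 14.8996 = 8701.3664
sigma^2/(n*eps^2) = 6.8644 / 8701.3664 ≈ 0.00078889

0.000789


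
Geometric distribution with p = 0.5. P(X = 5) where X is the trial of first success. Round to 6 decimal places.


P = (1-p)^(k-1) * p
(1-p)^(k-1) = 0.5^4 = 0.0625
P = 0.0625 * 0.5 = 0.03125

0.031250
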